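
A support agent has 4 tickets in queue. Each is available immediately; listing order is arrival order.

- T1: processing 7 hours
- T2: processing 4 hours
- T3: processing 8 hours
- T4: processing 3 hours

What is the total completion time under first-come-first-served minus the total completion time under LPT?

-5

FIFO (arrival order): T1 T2 T3 T4.
T1: 0→7
T2: 7→11
T3: 11→19
T4: 19→22
Sum = 7+11+19+22 = 59.
LPT (decreasing processing time): T3 T1 T2 T4.
T3: 0→8
T1: 8→15
T2: 15→19
T4: 19→22
Sum = 8+15+19+22 = 64.
Difference = 59 − 64 = -5.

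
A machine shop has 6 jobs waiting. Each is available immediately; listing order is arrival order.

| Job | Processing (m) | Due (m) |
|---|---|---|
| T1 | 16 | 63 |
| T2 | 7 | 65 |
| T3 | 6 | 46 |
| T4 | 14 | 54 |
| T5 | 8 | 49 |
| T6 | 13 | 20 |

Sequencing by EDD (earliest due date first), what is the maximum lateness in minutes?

EDD (increasing due date): T6 T3 T5 T4 T1 T2.
T6: 0→13, due 20, lateness -7
T3: 13→19, due 46, lateness -27
T5: 19→27, due 49, lateness -22
T4: 27→41, due 54, lateness -13
T1: 41→57, due 63, lateness -6
T2: 57→64, due 65, lateness -1
Maximum = -1.

-1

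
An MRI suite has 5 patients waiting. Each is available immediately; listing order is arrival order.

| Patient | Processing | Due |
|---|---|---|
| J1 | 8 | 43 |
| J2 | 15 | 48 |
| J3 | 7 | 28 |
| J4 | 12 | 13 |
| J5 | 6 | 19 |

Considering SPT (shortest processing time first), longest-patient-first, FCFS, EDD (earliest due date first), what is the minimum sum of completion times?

121

SPT (increasing processing time): J5 J3 J1 J4 J2.
J5: 0→6
J3: 6→13
J1: 13→21
J4: 21→33
J2: 33→48
Sum = 6+13+21+33+48 = 121.
LPT (decreasing processing time): J2 J4 J1 J3 J5.
J2: 0→15
J4: 15→27
J1: 27→35
J3: 35→42
J5: 42→48
Sum = 15+27+35+42+48 = 167.
FIFO (arrival order): J1 J2 J3 J4 J5.
J1: 0→8
J2: 8→23
J3: 23→30
J4: 30→42
J5: 42→48
Sum = 8+23+30+42+48 = 151.
EDD (increasing due date): J4 J5 J3 J1 J2.
J4: 0→12
J5: 12→18
J3: 18→25
J1: 25→33
J2: 33→48
Sum = 12+18+25+33+48 = 136.
SPT 121, LPT 167, FIFO 151, EDD 136 → minimum 121.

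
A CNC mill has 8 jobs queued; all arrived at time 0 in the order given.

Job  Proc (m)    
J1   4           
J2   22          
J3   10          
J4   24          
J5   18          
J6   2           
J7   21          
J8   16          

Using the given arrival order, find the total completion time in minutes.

FIFO (arrival order): J1 J2 J3 J4 J5 J6 J7 J8.
J1: 0→4
J2: 4→26
J3: 26→36
J4: 36→60
J5: 60→78
J6: 78→80
J7: 80→101
J8: 101→117
Sum = 4+26+36+60+78+80+101+117 = 502.

502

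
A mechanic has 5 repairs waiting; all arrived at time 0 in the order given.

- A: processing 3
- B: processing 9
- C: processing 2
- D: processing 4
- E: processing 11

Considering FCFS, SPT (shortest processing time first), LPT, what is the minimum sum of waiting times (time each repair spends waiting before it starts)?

34

FIFO (arrival order): A B C D E.
A: waits 0, runs 0→3
B: waits 3, runs 3→12
C: waits 12, runs 12→14
D: waits 14, runs 14→18
E: waits 18, runs 18→29
Sum = 0+3+12+14+18 = 47.
SPT (increasing processing time): C A D B E.
C: waits 0, runs 0→2
A: waits 2, runs 2→5
D: waits 5, runs 5→9
B: waits 9, runs 9→18
E: waits 18, runs 18→29
Sum = 0+2+5+9+18 = 34.
LPT (decreasing processing time): E B D A C.
E: waits 0, runs 0→11
B: waits 11, runs 11→20
D: waits 20, runs 20→24
A: waits 24, runs 24→27
C: waits 27, runs 27→29
Sum = 0+11+20+24+27 = 82.
FIFO 47, SPT 34, LPT 82 → minimum 34.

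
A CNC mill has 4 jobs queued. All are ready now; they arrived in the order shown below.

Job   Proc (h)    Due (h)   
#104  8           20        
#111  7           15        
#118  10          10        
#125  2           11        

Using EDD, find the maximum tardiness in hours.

7

EDD (increasing due date): #118 #125 #111 #104.
#118: 0→10, due 10, tardiness 0
#125: 10→12, due 11, tardiness 1
#111: 12→19, due 15, tardiness 4
#104: 19→27, due 20, tardiness 7
Maximum = 7.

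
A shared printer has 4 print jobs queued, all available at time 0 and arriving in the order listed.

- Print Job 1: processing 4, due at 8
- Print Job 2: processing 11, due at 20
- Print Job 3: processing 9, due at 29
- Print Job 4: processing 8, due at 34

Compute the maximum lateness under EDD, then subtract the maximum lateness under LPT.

-26

EDD (increasing due date): Print Job 1 Print Job 2 Print Job 3 Print Job 4.
Print Job 1: 0→4, due 8, lateness -4
Print Job 2: 4→15, due 20, lateness -5
Print Job 3: 15→24, due 29, lateness -5
Print Job 4: 24→32, due 34, lateness -2
Maximum = -2.
LPT (decreasing processing time): Print Job 2 Print Job 3 Print Job 4 Print Job 1.
Print Job 2: 0→11, due 20, lateness -9
Print Job 3: 11→20, due 29, lateness -9
Print Job 4: 20→28, due 34, lateness -6
Print Job 1: 28→32, due 8, lateness 24
Maximum = 24.
Difference = -2 − 24 = -26.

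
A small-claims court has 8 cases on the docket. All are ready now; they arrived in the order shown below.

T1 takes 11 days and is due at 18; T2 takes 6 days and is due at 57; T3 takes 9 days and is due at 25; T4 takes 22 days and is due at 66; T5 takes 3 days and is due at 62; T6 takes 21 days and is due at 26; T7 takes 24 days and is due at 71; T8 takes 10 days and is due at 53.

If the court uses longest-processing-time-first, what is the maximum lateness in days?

72

LPT (decreasing processing time): T7 T4 T6 T1 T8 T3 T2 T5.
T7: 0→24, due 71, lateness -47
T4: 24→46, due 66, lateness -20
T6: 46→67, due 26, lateness 41
T1: 67→78, due 18, lateness 60
T8: 78→88, due 53, lateness 35
T3: 88→97, due 25, lateness 72
T2: 97→103, due 57, lateness 46
T5: 103→106, due 62, lateness 44
Maximum = 72.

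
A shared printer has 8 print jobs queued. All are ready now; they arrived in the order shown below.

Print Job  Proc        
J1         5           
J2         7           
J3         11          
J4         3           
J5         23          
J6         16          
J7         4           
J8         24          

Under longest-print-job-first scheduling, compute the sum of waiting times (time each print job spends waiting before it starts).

465

LPT (decreasing processing time): J8 J5 J6 J3 J2 J1 J7 J4.
J8: waits 0, runs 0→24
J5: waits 24, runs 24→47
J6: waits 47, runs 47→63
J3: waits 63, runs 63→74
J2: waits 74, runs 74→81
J1: waits 81, runs 81→86
J7: waits 86, runs 86→90
J4: waits 90, runs 90→93
Sum = 0+24+47+63+74+81+86+90 = 465.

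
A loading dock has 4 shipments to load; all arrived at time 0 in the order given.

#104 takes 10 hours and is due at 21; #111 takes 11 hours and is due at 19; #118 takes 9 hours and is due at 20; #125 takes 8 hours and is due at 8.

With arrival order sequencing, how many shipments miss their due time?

3

FIFO (arrival order): #104 #111 #118 #125.
#104: 0→10, due 21, tardiness 0
#111: 10→21, due 19, tardiness 2
#118: 21→30, due 20, tardiness 10
#125: 30→38, due 8, tardiness 30
Late shipments: 3.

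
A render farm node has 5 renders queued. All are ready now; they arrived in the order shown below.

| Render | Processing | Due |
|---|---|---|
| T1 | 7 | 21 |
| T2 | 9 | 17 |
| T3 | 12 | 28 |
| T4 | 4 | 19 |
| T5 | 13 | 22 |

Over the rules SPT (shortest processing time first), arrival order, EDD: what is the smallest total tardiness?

28

SPT (increasing processing time): T4 T1 T2 T3 T5.
T4: 0→4, due 19, tardiness 0
T1: 4→11, due 21, tardiness 0
T2: 11→20, due 17, tardiness 3
T3: 20→32, due 28, tardiness 4
T5: 32→45, due 22, tardiness 23
Sum = 0+0+3+4+23 = 30.
FIFO (arrival order): T1 T2 T3 T4 T5.
T1: 0→7, due 21, tardiness 0
T2: 7→16, due 17, tardiness 0
T3: 16→28, due 28, tardiness 0
T4: 28→32, due 19, tardiness 13
T5: 32→45, due 22, tardiness 23
Sum = 0+0+0+13+23 = 36.
EDD (increasing due date): T2 T4 T1 T5 T3.
T2: 0→9, due 17, tardiness 0
T4: 9→13, due 19, tardiness 0
T1: 13→20, due 21, tardiness 0
T5: 20→33, due 22, tardiness 11
T3: 33→45, due 28, tardiness 17
Sum = 0+0+0+11+17 = 28.
SPT 30, FIFO 36, EDD 28 → minimum 28.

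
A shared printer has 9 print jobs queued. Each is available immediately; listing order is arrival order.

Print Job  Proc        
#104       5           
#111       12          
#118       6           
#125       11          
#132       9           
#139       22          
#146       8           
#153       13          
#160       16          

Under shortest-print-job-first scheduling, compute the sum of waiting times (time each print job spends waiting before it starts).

297

SPT (increasing processing time): #104 #118 #146 #132 #125 #111 #153 #160 #139.
#104: waits 0, runs 0→5
#118: waits 5, runs 5→11
#146: waits 11, runs 11→19
#132: waits 19, runs 19→28
#125: waits 28, runs 28→39
#111: waits 39, runs 39→51
#153: waits 51, runs 51→64
#160: waits 64, runs 64→80
#139: waits 80, runs 80→102
Sum = 0+5+11+19+28+39+51+64+80 = 297.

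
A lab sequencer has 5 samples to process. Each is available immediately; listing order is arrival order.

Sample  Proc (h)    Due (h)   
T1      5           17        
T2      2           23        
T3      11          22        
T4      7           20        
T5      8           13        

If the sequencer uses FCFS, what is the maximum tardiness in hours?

20

FIFO (arrival order): T1 T2 T3 T4 T5.
T1: 0→5, due 17, tardiness 0
T2: 5→7, due 23, tardiness 0
T3: 7→18, due 22, tardiness 0
T4: 18→25, due 20, tardiness 5
T5: 25→33, due 13, tardiness 20
Maximum = 20.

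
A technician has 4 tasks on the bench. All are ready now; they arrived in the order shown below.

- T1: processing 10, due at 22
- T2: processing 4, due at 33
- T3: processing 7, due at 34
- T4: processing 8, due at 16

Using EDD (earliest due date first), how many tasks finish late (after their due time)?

EDD (increasing due date): T4 T1 T2 T3.
T4: 0→8, due 16, tardiness 0
T1: 8→18, due 22, tardiness 0
T2: 18→22, due 33, tardiness 0
T3: 22→29, due 34, tardiness 0
Late tasks: 0.

0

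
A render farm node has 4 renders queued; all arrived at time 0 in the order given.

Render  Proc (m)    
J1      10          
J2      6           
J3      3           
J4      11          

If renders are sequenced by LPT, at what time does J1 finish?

21

LPT (decreasing processing time): J4 J1 J2 J3.
J4: 0→11
J1: 11→21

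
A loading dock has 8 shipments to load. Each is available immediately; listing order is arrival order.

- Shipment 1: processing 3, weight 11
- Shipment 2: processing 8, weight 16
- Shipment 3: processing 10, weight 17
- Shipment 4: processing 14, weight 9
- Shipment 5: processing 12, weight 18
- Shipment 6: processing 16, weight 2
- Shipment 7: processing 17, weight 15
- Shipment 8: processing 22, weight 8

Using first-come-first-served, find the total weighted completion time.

FIFO (arrival order): Shipment 1 Shipment 2 Shipment 3 Shipment 4 Shipment 5 Shipment 6 Shipment 7 Shipment 8.
Shipment 1: finishes 3, weight 11, w·C = 33
Shipment 2: finishes 11, weight 16, w·C = 176
Shipment 3: finishes 21, weight 17, w·C = 357
Shipment 4: finishes 35, weight 9, w·C = 315
Shipment 5: finishes 47, weight 18, w·C = 846
Shipment 6: finishes 63, weight 2, w·C = 126
Shipment 7: finishes 80, weight 15, w·C = 1200
Shipment 8: finishes 102, weight 8, w·C = 816
Sum = 33+176+357+315+846+126+1200+816 = 3869.

3869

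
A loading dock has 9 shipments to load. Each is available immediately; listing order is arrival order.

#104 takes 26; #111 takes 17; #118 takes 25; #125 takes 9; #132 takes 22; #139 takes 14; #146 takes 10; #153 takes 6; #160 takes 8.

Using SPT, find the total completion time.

521

SPT (increasing processing time): #153 #160 #125 #146 #139 #111 #132 #118 #104.
#153: 0→6
#160: 6→14
#125: 14→23
#146: 23→33
#139: 33→47
#111: 47→64
#132: 64→86
#118: 86→111
#104: 111→137
Sum = 6+14+23+33+47+64+86+111+137 = 521.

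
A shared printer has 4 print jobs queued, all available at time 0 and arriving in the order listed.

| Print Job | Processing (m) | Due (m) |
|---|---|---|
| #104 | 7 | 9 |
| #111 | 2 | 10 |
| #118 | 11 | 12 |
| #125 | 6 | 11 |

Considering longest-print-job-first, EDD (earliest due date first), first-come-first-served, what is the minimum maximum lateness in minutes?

LPT (decreasing processing time): #118 #104 #125 #111.
#118: 0→11, due 12, lateness -1
#104: 11→18, due 9, lateness 9
#125: 18→24, due 11, lateness 13
#111: 24→26, due 10, lateness 16
Maximum = 16.
EDD (increasing due date): #104 #111 #125 #118.
#104: 0→7, due 9, lateness -2
#111: 7→9, due 10, lateness -1
#125: 9→15, due 11, lateness 4
#118: 15→26, due 12, lateness 14
Maximum = 14.
FIFO (arrival order): #104 #111 #118 #125.
#104: 0→7, due 9, lateness -2
#111: 7→9, due 10, lateness -1
#118: 9→20, due 12, lateness 8
#125: 20→26, due 11, lateness 15
Maximum = 15.
LPT 16, EDD 14, FIFO 15 → minimum 14.

14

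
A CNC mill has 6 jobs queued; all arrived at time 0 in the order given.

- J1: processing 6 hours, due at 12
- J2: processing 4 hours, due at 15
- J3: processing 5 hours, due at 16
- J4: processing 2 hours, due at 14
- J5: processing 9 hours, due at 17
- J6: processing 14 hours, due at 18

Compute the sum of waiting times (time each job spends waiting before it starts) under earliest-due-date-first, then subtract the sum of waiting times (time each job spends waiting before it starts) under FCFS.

-5

EDD (increasing due date): J1 J4 J2 J3 J5 J6.
J1: waits 0, runs 0→6
J4: waits 6, runs 6→8
J2: waits 8, runs 8→12
J3: waits 12, runs 12→17
J5: waits 17, runs 17→26
J6: waits 26, runs 26→40
Sum = 0+6+8+12+17+26 = 69.
FIFO (arrival order): J1 J2 J3 J4 J5 J6.
J1: waits 0, runs 0→6
J2: waits 6, runs 6→10
J3: waits 10, runs 10→15
J4: waits 15, runs 15→17
J5: waits 17, runs 17→26
J6: waits 26, runs 26→40
Sum = 0+6+10+15+17+26 = 74.
Difference = 69 − 74 = -5.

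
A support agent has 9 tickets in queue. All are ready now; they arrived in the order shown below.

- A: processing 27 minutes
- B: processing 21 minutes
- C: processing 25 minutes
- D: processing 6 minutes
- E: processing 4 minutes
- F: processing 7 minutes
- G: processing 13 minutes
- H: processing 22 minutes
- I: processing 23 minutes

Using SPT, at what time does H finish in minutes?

SPT (increasing processing time): E D F G B H I C A.
E: 0→4
D: 4→10
F: 10→17
G: 17→30
B: 30→51
H: 51→73

73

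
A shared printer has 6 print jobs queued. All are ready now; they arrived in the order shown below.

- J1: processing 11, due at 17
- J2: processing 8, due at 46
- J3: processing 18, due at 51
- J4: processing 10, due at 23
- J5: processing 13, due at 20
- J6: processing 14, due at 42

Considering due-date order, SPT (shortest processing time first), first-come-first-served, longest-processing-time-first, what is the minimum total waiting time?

153

EDD (increasing due date): J1 J5 J4 J6 J2 J3.
J1: waits 0, runs 0→11
J5: waits 11, runs 11→24
J4: waits 24, runs 24→34
J6: waits 34, runs 34→48
J2: waits 48, runs 48→56
J3: waits 56, runs 56→74
Sum = 0+11+24+34+48+56 = 173.
SPT (increasing processing time): J2 J4 J1 J5 J6 J3.
J2: waits 0, runs 0→8
J4: waits 8, runs 8→18
J1: waits 18, runs 18→29
J5: waits 29, runs 29→42
J6: waits 42, runs 42→56
J3: waits 56, runs 56→74
Sum = 0+8+18+29+42+56 = 153.
FIFO (arrival order): J1 J2 J3 J4 J5 J6.
J1: waits 0, runs 0→11
J2: waits 11, runs 11→19
J3: waits 19, runs 19→37
J4: waits 37, runs 37→47
J5: waits 47, runs 47→60
J6: waits 60, runs 60→74
Sum = 0+11+19+37+47+60 = 174.
LPT (decreasing processing time): J3 J6 J5 J1 J4 J2.
J3: waits 0, runs 0→18
J6: waits 18, runs 18→32
J5: waits 32, runs 32→45
J1: waits 45, runs 45→56
J4: waits 56, runs 56→66
J2: waits 66, runs 66→74
Sum = 0+18+32+45+56+66 = 217.
EDD 173, SPT 153, FIFO 174, LPT 217 → minimum 153.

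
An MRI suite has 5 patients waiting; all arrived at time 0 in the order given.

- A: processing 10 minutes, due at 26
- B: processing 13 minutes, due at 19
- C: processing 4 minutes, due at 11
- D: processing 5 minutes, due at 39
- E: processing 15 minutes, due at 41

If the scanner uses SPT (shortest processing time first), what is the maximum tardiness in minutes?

SPT (increasing processing time): C D A B E.
C: 0→4, due 11, tardiness 0
D: 4→9, due 39, tardiness 0
A: 9→19, due 26, tardiness 0
B: 19→32, due 19, tardiness 13
E: 32→47, due 41, tardiness 6
Maximum = 13.

13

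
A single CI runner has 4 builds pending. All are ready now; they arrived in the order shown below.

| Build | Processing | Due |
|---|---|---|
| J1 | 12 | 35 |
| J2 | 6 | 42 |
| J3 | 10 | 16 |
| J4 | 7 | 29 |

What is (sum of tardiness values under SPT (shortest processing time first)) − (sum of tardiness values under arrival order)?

-11

SPT (increasing processing time): J2 J4 J3 J1.
J2: 0→6, due 42, tardiness 0
J4: 6→13, due 29, tardiness 0
J3: 13→23, due 16, tardiness 7
J1: 23→35, due 35, tardiness 0
Sum = 0+0+7+0 = 7.
FIFO (arrival order): J1 J2 J3 J4.
J1: 0→12, due 35, tardiness 0
J2: 12→18, due 42, tardiness 0
J3: 18→28, due 16, tardiness 12
J4: 28→35, due 29, tardiness 6
Sum = 0+0+12+6 = 18.
Difference = 7 − 18 = -11.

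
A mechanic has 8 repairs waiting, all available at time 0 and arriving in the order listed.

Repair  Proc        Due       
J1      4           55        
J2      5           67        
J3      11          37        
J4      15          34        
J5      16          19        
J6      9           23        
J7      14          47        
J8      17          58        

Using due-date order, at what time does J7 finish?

EDD (increasing due date): J5 J6 J4 J3 J7 J1 J8 J2.
J5: 0→16
J6: 16→25
J4: 25→40
J3: 40→51
J7: 51→65

65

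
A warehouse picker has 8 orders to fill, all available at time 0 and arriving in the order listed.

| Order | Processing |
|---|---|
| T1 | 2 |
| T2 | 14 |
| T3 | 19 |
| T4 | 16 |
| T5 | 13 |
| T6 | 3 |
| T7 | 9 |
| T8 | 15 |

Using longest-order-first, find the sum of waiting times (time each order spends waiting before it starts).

420

LPT (decreasing processing time): T3 T4 T8 T2 T5 T7 T6 T1.
T3: waits 0, runs 0→19
T4: waits 19, runs 19→35
T8: waits 35, runs 35→50
T2: waits 50, runs 50→64
T5: waits 64, runs 64→77
T7: waits 77, runs 77→86
T6: waits 86, runs 86→89
T1: waits 89, runs 89→91
Sum = 0+19+35+50+64+77+86+89 = 420.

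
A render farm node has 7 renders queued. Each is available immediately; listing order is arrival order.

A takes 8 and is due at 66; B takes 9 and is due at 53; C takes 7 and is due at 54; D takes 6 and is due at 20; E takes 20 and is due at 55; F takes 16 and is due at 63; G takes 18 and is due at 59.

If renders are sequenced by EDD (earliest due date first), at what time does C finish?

EDD (increasing due date): D B C E G F A.
D: 0→6
B: 6→15
C: 15→22

22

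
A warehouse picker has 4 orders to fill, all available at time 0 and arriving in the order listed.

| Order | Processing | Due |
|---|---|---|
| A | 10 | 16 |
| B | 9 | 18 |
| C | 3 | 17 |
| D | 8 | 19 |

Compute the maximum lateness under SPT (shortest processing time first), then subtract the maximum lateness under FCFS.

3

SPT (increasing processing time): C D B A.
C: 0→3, due 17, lateness -14
D: 3→11, due 19, lateness -8
B: 11→20, due 18, lateness 2
A: 20→30, due 16, lateness 14
Maximum = 14.
FIFO (arrival order): A B C D.
A: 0→10, due 16, lateness -6
B: 10→19, due 18, lateness 1
C: 19→22, due 17, lateness 5
D: 22→30, due 19, lateness 11
Maximum = 11.
Difference = 14 − 11 = 3.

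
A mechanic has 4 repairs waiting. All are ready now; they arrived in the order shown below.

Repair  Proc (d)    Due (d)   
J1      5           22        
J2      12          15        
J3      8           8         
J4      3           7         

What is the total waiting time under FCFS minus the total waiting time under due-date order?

10

FIFO (arrival order): J1 J2 J3 J4.
J1: waits 0, runs 0→5
J2: waits 5, runs 5→17
J3: waits 17, runs 17→25
J4: waits 25, runs 25→28
Sum = 0+5+17+25 = 47.
EDD (increasing due date): J4 J3 J2 J1.
J4: waits 0, runs 0→3
J3: waits 3, runs 3→11
J2: waits 11, runs 11→23
J1: waits 23, runs 23→28
Sum = 0+3+11+23 = 37.
Difference = 47 − 37 = 10.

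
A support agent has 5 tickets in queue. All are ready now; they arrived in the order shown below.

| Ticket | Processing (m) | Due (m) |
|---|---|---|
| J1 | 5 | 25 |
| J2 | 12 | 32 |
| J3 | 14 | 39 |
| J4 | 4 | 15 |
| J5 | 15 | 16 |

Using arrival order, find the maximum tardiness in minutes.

FIFO (arrival order): J1 J2 J3 J4 J5.
J1: 0→5, due 25, tardiness 0
J2: 5→17, due 32, tardiness 0
J3: 17→31, due 39, tardiness 0
J4: 31→35, due 15, tardiness 20
J5: 35→50, due 16, tardiness 34
Maximum = 34.

34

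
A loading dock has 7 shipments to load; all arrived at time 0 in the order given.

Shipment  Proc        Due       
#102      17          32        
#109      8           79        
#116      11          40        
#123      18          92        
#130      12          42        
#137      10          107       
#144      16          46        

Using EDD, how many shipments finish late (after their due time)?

1

EDD (increasing due date): #102 #116 #130 #144 #109 #123 #137.
#102: 0→17, due 32, tardiness 0
#116: 17→28, due 40, tardiness 0
#130: 28→40, due 42, tardiness 0
#144: 40→56, due 46, tardiness 10
#109: 56→64, due 79, tardiness 0
#123: 64→82, due 92, tardiness 0
#137: 82→92, due 107, tardiness 0
Late shipments: 1.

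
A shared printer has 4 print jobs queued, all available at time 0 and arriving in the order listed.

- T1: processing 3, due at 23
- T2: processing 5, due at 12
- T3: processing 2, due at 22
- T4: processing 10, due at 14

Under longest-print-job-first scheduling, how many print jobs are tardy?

LPT (decreasing processing time): T4 T2 T1 T3.
T4: 0→10, due 14, tardiness 0
T2: 10→15, due 12, tardiness 3
T1: 15→18, due 23, tardiness 0
T3: 18→20, due 22, tardiness 0
Late print jobs: 1.

1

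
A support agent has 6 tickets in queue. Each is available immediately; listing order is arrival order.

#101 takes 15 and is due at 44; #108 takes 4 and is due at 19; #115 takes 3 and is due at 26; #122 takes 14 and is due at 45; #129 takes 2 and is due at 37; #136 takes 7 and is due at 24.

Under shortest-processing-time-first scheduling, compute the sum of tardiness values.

SPT (increasing processing time): #129 #115 #108 #136 #122 #101.
#129: 0→2, due 37, tardiness 0
#115: 2→5, due 26, tardiness 0
#108: 5→9, due 19, tardiness 0
#136: 9→16, due 24, tardiness 0
#122: 16→30, due 45, tardiness 0
#101: 30→45, due 44, tardiness 1
Sum = 0+0+0+0+0+1 = 1.

1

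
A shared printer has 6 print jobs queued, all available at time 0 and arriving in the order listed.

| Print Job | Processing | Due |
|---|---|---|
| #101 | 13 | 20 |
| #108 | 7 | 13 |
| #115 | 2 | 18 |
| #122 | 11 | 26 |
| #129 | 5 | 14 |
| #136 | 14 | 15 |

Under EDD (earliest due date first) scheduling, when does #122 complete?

EDD (increasing due date): #108 #129 #136 #115 #101 #122.
#108: 0→7
#129: 7→12
#136: 12→26
#115: 26→28
#101: 28→41
#122: 41→52

52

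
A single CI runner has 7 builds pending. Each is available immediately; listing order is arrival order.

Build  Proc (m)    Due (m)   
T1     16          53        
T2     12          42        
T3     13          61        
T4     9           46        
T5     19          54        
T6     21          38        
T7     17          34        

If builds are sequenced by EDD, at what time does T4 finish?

59

EDD (increasing due date): T7 T6 T2 T4 T1 T5 T3.
T7: 0→17
T6: 17→38
T2: 38→50
T4: 50→59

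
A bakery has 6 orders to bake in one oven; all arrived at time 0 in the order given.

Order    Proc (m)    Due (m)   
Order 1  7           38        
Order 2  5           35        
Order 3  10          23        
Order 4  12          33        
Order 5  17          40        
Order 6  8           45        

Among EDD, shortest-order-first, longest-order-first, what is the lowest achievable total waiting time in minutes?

EDD (increasing due date): Order 3 Order 4 Order 2 Order 1 Order 5 Order 6.
Order 3: waits 0, runs 0→10
Order 4: waits 10, runs 10→22
Order 2: waits 22, runs 22→27
Order 1: waits 27, runs 27→34
Order 5: waits 34, runs 34→51
Order 6: waits 51, runs 51→59
Sum = 0+10+22+27+34+51 = 144.
SPT (increasing processing time): Order 2 Order 1 Order 6 Order 3 Order 4 Order 5.
Order 2: waits 0, runs 0→5
Order 1: waits 5, runs 5→12
Order 6: waits 12, runs 12→20
Order 3: waits 20, runs 20→30
Order 4: waits 30, runs 30→42
Order 5: waits 42, runs 42→59
Sum = 0+5+12+20+30+42 = 109.
LPT (decreasing processing time): Order 5 Order 4 Order 3 Order 6 Order 1 Order 2.
Order 5: waits 0, runs 0→17
Order 4: waits 17, runs 17→29
Order 3: waits 29, runs 29→39
Order 6: waits 39, runs 39→47
Order 1: waits 47, runs 47→54
Order 2: waits 54, runs 54→59
Sum = 0+17+29+39+47+54 = 186.
EDD 144, SPT 109, LPT 186 → minimum 109.

109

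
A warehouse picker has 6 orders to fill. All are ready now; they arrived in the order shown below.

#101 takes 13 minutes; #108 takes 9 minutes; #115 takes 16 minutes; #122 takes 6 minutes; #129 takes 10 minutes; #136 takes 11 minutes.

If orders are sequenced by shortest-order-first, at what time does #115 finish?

65

SPT (increasing processing time): #122 #108 #129 #136 #101 #115.
#122: 0→6
#108: 6→15
#129: 15→25
#136: 25→36
#101: 36→49
#115: 49→65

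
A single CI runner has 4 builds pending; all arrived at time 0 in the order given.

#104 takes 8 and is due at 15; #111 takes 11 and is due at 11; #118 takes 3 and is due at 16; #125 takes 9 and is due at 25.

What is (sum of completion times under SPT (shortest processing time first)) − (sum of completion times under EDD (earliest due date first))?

-18

SPT (increasing processing time): #118 #104 #125 #111.
#118: 0→3
#104: 3→11
#125: 11→20
#111: 20→31
Sum = 3+11+20+31 = 65.
EDD (increasing due date): #111 #104 #118 #125.
#111: 0→11
#104: 11→19
#118: 19→22
#125: 22→31
Sum = 11+19+22+31 = 83.
Difference = 65 − 83 = -18.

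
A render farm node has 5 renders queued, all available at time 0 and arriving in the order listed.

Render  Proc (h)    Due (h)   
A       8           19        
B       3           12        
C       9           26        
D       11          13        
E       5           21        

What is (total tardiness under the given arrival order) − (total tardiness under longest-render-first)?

FIFO (arrival order): A B C D E.
A: 0→8, due 19, tardiness 0
B: 8→11, due 12, tardiness 0
C: 11→20, due 26, tardiness 0
D: 20→31, due 13, tardiness 18
E: 31→36, due 21, tardiness 15
Sum = 0+0+0+18+15 = 33.
LPT (decreasing processing time): D C A E B.
D: 0→11, due 13, tardiness 0
C: 11→20, due 26, tardiness 0
A: 20→28, due 19, tardiness 9
E: 28→33, due 21, tardiness 12
B: 33→36, due 12, tardiness 24
Sum = 0+0+9+12+24 = 45.
Difference = 33 − 45 = -12.

-12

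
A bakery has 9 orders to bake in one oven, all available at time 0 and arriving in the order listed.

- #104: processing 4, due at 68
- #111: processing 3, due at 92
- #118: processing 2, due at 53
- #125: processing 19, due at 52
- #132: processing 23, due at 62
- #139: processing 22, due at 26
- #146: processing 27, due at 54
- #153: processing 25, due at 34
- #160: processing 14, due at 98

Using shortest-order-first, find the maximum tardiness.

SPT (increasing processing time): #118 #111 #104 #160 #125 #139 #132 #153 #146.
#118: 0→2, due 53, tardiness 0
#111: 2→5, due 92, tardiness 0
#104: 5→9, due 68, tardiness 0
#160: 9→23, due 98, tardiness 0
#125: 23→42, due 52, tardiness 0
#139: 42→64, due 26, tardiness 38
#132: 64→87, due 62, tardiness 25
#153: 87→112, due 34, tardiness 78
#146: 112→139, due 54, tardiness 85
Maximum = 85.

85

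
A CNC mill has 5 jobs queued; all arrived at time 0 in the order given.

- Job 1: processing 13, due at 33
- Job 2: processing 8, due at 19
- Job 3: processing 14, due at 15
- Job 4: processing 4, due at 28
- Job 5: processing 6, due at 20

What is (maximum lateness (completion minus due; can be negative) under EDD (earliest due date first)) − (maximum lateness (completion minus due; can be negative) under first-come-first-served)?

EDD (increasing due date): Job 3 Job 2 Job 5 Job 4 Job 1.
Job 3: 0→14, due 15, lateness -1
Job 2: 14→22, due 19, lateness 3
Job 5: 22→28, due 20, lateness 8
Job 4: 28→32, due 28, lateness 4
Job 1: 32→45, due 33, lateness 12
Maximum = 12.
FIFO (arrival order): Job 1 Job 2 Job 3 Job 4 Job 5.
Job 1: 0→13, due 33, lateness -20
Job 2: 13→21, due 19, lateness 2
Job 3: 21→35, due 15, lateness 20
Job 4: 35→39, due 28, lateness 11
Job 5: 39→45, due 20, lateness 25
Maximum = 25.
Difference = 12 − 25 = -13.

-13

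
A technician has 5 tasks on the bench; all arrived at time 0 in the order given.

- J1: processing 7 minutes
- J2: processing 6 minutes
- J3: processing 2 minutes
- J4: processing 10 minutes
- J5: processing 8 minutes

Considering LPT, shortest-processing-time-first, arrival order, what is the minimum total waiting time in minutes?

LPT (decreasing processing time): J4 J5 J1 J2 J3.
J4: waits 0, runs 0→10
J5: waits 10, runs 10→18
J1: waits 18, runs 18→25
J2: waits 25, runs 25→31
J3: waits 31, runs 31→33
Sum = 0+10+18+25+31 = 84.
SPT (increasing processing time): J3 J2 J1 J5 J4.
J3: waits 0, runs 0→2
J2: waits 2, runs 2→8
J1: waits 8, runs 8→15
J5: waits 15, runs 15→23
J4: waits 23, runs 23→33
Sum = 0+2+8+15+23 = 48.
FIFO (arrival order): J1 J2 J3 J4 J5.
J1: waits 0, runs 0→7
J2: waits 7, runs 7→13
J3: waits 13, runs 13→15
J4: waits 15, runs 15→25
J5: waits 25, runs 25→33
Sum = 0+7+13+15+25 = 60.
LPT 84, SPT 48, FIFO 60 → minimum 48.

48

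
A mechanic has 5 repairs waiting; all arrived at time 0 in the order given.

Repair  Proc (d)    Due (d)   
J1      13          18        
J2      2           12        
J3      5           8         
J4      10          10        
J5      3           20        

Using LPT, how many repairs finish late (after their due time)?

4

LPT (decreasing processing time): J1 J4 J3 J5 J2.
J1: 0→13, due 18, tardiness 0
J4: 13→23, due 10, tardiness 13
J3: 23→28, due 8, tardiness 20
J5: 28→31, due 20, tardiness 11
J2: 31→33, due 12, tardiness 21
Late repairs: 4.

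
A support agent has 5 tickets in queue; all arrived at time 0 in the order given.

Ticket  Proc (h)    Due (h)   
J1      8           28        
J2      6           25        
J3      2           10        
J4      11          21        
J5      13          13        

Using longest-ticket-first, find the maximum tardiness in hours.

30

LPT (decreasing processing time): J5 J4 J1 J2 J3.
J5: 0→13, due 13, tardiness 0
J4: 13→24, due 21, tardiness 3
J1: 24→32, due 28, tardiness 4
J2: 32→38, due 25, tardiness 13
J3: 38→40, due 10, tardiness 30
Maximum = 30.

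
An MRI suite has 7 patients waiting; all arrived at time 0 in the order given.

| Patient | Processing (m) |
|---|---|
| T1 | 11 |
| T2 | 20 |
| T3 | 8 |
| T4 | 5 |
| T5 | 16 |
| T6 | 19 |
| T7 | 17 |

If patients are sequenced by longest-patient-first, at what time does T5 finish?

LPT (decreasing processing time): T2 T6 T7 T5 T1 T3 T4.
T2: 0→20
T6: 20→39
T7: 39→56
T5: 56→72

72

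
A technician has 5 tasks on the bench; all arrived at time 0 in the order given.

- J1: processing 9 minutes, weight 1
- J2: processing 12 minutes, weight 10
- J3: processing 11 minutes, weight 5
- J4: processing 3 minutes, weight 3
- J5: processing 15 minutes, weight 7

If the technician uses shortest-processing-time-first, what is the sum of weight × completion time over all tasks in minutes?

836

SPT (increasing processing time): J4 J1 J3 J2 J5.
J4: finishes 3, weight 3, w·C = 9
J1: finishes 12, weight 1, w·C = 12
J3: finishes 23, weight 5, w·C = 115
J2: finishes 35, weight 10, w·C = 350
J5: finishes 50, weight 7, w·C = 350
Sum = 9+12+115+350+350 = 836.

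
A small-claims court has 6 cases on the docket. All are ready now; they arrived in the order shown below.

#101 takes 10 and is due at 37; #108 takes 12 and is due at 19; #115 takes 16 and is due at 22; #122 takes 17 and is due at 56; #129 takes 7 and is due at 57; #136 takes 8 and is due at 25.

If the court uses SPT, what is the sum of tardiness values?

63

SPT (increasing processing time): #129 #136 #101 #108 #115 #122.
#129: 0→7, due 57, tardiness 0
#136: 7→15, due 25, tardiness 0
#101: 15→25, due 37, tardiness 0
#108: 25→37, due 19, tardiness 18
#115: 37→53, due 22, tardiness 31
#122: 53→70, due 56, tardiness 14
Sum = 0+0+0+18+31+14 = 63.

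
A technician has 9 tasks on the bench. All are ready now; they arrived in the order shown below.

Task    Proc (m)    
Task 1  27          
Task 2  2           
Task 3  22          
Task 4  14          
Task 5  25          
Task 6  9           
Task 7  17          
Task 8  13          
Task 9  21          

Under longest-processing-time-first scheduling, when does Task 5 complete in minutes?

52

LPT (decreasing processing time): Task 1 Task 5 Task 3 Task 9 Task 7 Task 4 Task 8 Task 6 Task 2.
Task 1: 0→27
Task 5: 27→52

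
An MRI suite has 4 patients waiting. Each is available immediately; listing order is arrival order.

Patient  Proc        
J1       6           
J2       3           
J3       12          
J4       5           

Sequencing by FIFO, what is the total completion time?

FIFO (arrival order): J1 J2 J3 J4.
J1: 0→6
J2: 6→9
J3: 9→21
J4: 21→26
Sum = 6+9+21+26 = 62.

62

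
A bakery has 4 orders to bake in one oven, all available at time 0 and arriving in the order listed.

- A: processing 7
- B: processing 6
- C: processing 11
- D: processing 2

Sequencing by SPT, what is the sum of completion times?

SPT (increasing processing time): D B A C.
D: 0→2
B: 2→8
A: 8→15
C: 15→26
Sum = 2+8+15+26 = 51.

51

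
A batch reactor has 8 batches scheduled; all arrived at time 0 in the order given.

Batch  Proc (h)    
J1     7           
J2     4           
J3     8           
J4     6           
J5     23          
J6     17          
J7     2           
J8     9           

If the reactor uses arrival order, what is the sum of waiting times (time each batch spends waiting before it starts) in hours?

FIFO (arrival order): J1 J2 J3 J4 J5 J6 J7 J8.
J1: waits 0, runs 0→7
J2: waits 7, runs 7→11
J3: waits 11, runs 11→19
J4: waits 19, runs 19→25
J5: waits 25, runs 25→48
J6: waits 48, runs 48→65
J7: waits 65, runs 65→67
J8: waits 67, runs 67→76
Sum = 0+7+11+19+25+48+65+67 = 242.

242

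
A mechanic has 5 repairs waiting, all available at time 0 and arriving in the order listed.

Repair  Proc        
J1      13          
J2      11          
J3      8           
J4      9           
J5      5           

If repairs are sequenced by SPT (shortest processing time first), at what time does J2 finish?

SPT (increasing processing time): J5 J3 J4 J2 J1.
J5: 0→5
J3: 5→13
J4: 13→22
J2: 22→33

33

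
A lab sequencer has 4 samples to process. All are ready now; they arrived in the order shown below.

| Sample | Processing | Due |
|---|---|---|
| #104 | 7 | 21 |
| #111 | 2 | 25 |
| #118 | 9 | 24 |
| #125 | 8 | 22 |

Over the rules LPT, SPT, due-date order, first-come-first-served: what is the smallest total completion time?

54

LPT (decreasing processing time): #118 #125 #104 #111.
#118: 0→9
#125: 9→17
#104: 17→24
#111: 24→26
Sum = 9+17+24+26 = 76.
SPT (increasing processing time): #111 #104 #125 #118.
#111: 0→2
#104: 2→9
#125: 9→17
#118: 17→26
Sum = 2+9+17+26 = 54.
EDD (increasing due date): #104 #125 #118 #111.
#104: 0→7
#125: 7→15
#118: 15→24
#111: 24→26
Sum = 7+15+24+26 = 72.
FIFO (arrival order): #104 #111 #118 #125.
#104: 0→7
#111: 7→9
#118: 9→18
#125: 18→26
Sum = 7+9+18+26 = 60.
LPT 76, SPT 54, EDD 72, FIFO 60 → minimum 54.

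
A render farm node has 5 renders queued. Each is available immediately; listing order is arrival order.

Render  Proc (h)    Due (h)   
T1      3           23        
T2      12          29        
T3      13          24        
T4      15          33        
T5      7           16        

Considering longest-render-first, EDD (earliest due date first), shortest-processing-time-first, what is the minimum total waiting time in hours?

LPT (decreasing processing time): T4 T3 T2 T5 T1.
T4: waits 0, runs 0→15
T3: waits 15, runs 15→28
T2: waits 28, runs 28→40
T5: waits 40, runs 40→47
T1: waits 47, runs 47→50
Sum = 0+15+28+40+47 = 130.
EDD (increasing due date): T5 T1 T3 T2 T4.
T5: waits 0, runs 0→7
T1: waits 7, runs 7→10
T3: waits 10, runs 10→23
T2: waits 23, runs 23→35
T4: waits 35, runs 35→50
Sum = 0+7+10+23+35 = 75.
SPT (increasing processing time): T1 T5 T2 T3 T4.
T1: waits 0, runs 0→3
T5: waits 3, runs 3→10
T2: waits 10, runs 10→22
T3: waits 22, runs 22→35
T4: waits 35, runs 35→50
Sum = 0+3+10+22+35 = 70.
LPT 130, EDD 75, SPT 70 → minimum 70.

70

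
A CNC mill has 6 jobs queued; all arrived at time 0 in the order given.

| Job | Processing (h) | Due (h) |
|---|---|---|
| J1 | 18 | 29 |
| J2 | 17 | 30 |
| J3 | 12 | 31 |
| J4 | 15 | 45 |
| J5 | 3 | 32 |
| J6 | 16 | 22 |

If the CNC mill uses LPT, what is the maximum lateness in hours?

LPT (decreasing processing time): J1 J2 J6 J4 J3 J5.
J1: 0→18, due 29, lateness -11
J2: 18→35, due 30, lateness 5
J6: 35→51, due 22, lateness 29
J4: 51→66, due 45, lateness 21
J3: 66→78, due 31, lateness 47
J5: 78→81, due 32, lateness 49
Maximum = 49.

49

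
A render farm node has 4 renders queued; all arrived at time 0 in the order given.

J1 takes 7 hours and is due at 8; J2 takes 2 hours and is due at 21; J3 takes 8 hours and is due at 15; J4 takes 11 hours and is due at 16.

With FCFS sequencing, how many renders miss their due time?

2

FIFO (arrival order): J1 J2 J3 J4.
J1: 0→7, due 8, tardiness 0
J2: 7→9, due 21, tardiness 0
J3: 9→17, due 15, tardiness 2
J4: 17→28, due 16, tardiness 12
Late renders: 2.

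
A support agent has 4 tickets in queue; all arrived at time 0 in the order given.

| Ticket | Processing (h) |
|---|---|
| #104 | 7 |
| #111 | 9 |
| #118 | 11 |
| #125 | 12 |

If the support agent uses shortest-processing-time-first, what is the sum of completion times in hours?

SPT (increasing processing time): #104 #111 #118 #125.
#104: 0→7
#111: 7→16
#118: 16→27
#125: 27→39
Sum = 7+16+27+39 = 89.

89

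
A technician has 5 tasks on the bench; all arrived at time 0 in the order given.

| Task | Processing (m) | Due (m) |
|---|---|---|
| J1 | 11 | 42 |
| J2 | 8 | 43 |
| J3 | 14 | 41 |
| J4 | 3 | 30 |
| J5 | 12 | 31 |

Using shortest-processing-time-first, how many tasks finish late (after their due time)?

SPT (increasing processing time): J4 J2 J1 J5 J3.
J4: 0→3, due 30, tardiness 0
J2: 3→11, due 43, tardiness 0
J1: 11→22, due 42, tardiness 0
J5: 22→34, due 31, tardiness 3
J3: 34→48, due 41, tardiness 7
Late tasks: 2.

2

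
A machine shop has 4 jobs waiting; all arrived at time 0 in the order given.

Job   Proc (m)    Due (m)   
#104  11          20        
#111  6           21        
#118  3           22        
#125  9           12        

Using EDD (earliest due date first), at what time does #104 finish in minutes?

20

EDD (increasing due date): #125 #104 #111 #118.
#125: 0→9
#104: 9→20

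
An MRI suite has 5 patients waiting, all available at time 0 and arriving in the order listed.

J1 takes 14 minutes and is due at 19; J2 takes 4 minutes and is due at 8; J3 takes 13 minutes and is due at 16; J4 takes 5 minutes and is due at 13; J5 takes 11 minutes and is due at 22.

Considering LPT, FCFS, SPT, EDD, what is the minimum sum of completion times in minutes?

LPT (decreasing processing time): J1 J3 J5 J4 J2.
J1: 0→14
J3: 14→27
J5: 27→38
J4: 38→43
J2: 43→47
Sum = 14+27+38+43+47 = 169.
FIFO (arrival order): J1 J2 J3 J4 J5.
J1: 0→14
J2: 14→18
J3: 18→31
J4: 31→36
J5: 36→47
Sum = 14+18+31+36+47 = 146.
SPT (increasing processing time): J2 J4 J5 J3 J1.
J2: 0→4
J4: 4→9
J5: 9→20
J3: 20→33
J1: 33→47
Sum = 4+9+20+33+47 = 113.
EDD (increasing due date): J2 J4 J3 J1 J5.
J2: 0→4
J4: 4→9
J3: 9→22
J1: 22→36
J5: 36→47
Sum = 4+9+22+36+47 = 118.
LPT 169, FIFO 146, SPT 113, EDD 118 → minimum 113.

113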